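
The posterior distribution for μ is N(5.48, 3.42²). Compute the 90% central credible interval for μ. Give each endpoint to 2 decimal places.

[-0.15, 11.11]

The posterior is symmetric, so the 90% equal-tailed interval is μ = 5.48 ± z·3.42 with z = 1.645.
Half-width: 1.645 × 3.42 = 5.63.
5.48 − 5.63 = -0.15; 5.48 + 5.63 = 11.11.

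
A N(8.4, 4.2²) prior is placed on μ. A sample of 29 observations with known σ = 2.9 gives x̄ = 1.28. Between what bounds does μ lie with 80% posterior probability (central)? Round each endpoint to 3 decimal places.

Posterior precision = 1/4.2² + 29/2.9² = 0.0567 + 3.4483 = 3.5050, so posterior SD = 0.5341.
Posterior mean = (8.4/4.2² + 29·1.28/2.9²) / 3.5050 = 1.3952.
Interval: 1.3952 ± 1.282 × 0.5341 → [0.711, 2.080].

[0.711, 2.080]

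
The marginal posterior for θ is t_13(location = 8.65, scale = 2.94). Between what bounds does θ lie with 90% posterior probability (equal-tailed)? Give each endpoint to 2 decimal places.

The t_13 distribution is symmetric; the 90% interval is 8.65 ± t·2.94 with t_{0.95,13} = 1.771.
Half-width: 1.771 × 2.94 = 5.21.
8.65 − 5.21 = 3.44; 8.65 + 5.21 = 13.86.

[3.44, 13.86]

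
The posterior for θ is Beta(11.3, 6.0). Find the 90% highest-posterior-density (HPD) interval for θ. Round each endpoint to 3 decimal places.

[0.474, 0.837]

The posterior is unimodal and skewed, so the HPD interval has equal density at both endpoints and is the shortest 90% interval.
Solving f(0.474) = f(0.837) with F(0.837) − F(0.474) = 0.90 gives [0.474, 0.837].
For comparison, the equal-tailed interval is [0.460, 0.826]; the HPD is narrower and shifted toward the mode.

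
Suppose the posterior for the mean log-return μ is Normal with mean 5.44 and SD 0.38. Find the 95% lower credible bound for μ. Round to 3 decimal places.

4.815

Need L with P(μ ≥ L) = 0.95: L = 5.44 − z_{0.05}·0.38.
z = 1.645; L = 5.44 − 1.645 × 0.38 = 4.815.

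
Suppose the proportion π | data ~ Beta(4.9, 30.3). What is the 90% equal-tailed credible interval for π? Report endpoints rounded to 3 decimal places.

Posterior: Beta(4.9, 30.3).
Equal-tailed 90% interval: the 0.05 and 0.95 quantiles of Beta(4.9, 30.3).
Posterior mean ≈ 0.139, SD ≈ 0.058; a Normal approximation gives roughly [0.045, 0.234].
Exact: F⁻¹(0.05) = 0.058; F⁻¹(0.95) = 0.244.

[0.058, 0.244]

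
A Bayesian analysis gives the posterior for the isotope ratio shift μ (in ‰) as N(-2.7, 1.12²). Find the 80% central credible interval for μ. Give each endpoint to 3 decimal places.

The posterior is symmetric, so the 80% equal-tailed interval is μ = -2.7 ± z·1.12 with z = 1.282.
Half-width: 1.282 × 1.12 = 1.435.
-2.7 − 1.435 = -4.135; -2.7 + 1.435 = -1.265.

[-4.135, -1.265]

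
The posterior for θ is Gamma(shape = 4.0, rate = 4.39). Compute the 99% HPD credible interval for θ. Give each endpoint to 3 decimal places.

[0.089, 2.312]

The posterior is unimodal and skewed, so the HPD interval has equal density at both endpoints and is the shortest 99% interval.
Solving f(0.089) = f(2.312) with F(2.312) − F(0.089) = 0.99 gives [0.089, 2.312].
For comparison, the equal-tailed interval is [0.153, 2.501]; the HPD is narrower and shifted toward the mode.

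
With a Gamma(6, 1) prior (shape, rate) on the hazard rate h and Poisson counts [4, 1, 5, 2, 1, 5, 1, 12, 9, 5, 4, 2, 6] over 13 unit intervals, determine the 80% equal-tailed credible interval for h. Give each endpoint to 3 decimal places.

Posterior: Gamma(6+57, 1+13) = Gamma(63, 14) (shape, rate).
Equal-tailed 80% interval: Gamma(63, 14) quantiles at 0.1 and 0.9.
Posterior mean ≈ 4.500, SD ≈ 0.567; a Normal approximation gives roughly [3.773, 5.227].
Exact: lower = 3.790; upper = 5.240.

[3.790, 5.240]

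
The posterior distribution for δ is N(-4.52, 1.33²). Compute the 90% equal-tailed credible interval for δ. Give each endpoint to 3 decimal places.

The posterior is symmetric, so the 90% equal-tailed interval is δ = -4.52 ± z·1.33 with z = 1.645.
Half-width: 1.645 × 1.33 = 2.188.
-4.52 − 2.188 = -6.708; -4.52 + 2.188 = -2.332.

[-6.708, -2.332]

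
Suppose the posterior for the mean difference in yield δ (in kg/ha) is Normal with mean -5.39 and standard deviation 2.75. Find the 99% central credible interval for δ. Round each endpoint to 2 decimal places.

[-12.47, 1.69]

The posterior is symmetric, so the 99% equal-tailed interval is δ = -5.39 ± z·2.75 with z = 2.576.
Half-width: 2.576 × 2.75 = 7.08.
-5.39 − 7.08 = -12.47; -5.39 + 7.08 = 1.69.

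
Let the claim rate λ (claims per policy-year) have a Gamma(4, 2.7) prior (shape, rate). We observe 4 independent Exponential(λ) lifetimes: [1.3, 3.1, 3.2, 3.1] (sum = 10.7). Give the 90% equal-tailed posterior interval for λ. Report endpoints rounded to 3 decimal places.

Posterior: Gamma(4+4, 2.7+10.7) = Gamma(8, 13.4) (shape, rate).
Equal-tailed 90% interval: Gamma(8, 13.4) quantiles at 0.05 and 0.95.
Posterior mean ≈ 0.597, SD ≈ 0.211; a Normal approximation gives roughly [0.250, 0.944].
Exact: lower = 0.297; upper = 0.981.

[0.297, 0.981]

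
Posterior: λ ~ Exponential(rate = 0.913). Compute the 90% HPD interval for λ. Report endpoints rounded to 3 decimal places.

The exponential density is strictly decreasing on [0, ∞), so the HPD interval is anchored at 0: [0, q] with P(λ ≤ q) = 0.90.
q = −ln(1 − 0.90) / 0.913 = 2.3026 / 0.913 = 2.522.

[0.000, 2.522]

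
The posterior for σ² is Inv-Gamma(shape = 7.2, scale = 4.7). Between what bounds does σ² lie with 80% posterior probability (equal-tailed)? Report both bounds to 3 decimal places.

Inverse-Gamma(7.2, 4.7) quantiles: F⁻¹(0.1) and F⁻¹(0.9).
Equivalently, 1/σ² ~ Gamma(7.2, rate = 4.7); invert its 0.9 and 0.1 quantiles.
Posterior mean ≈ 0.758, SD ≈ 0.332; a Normal approximation gives roughly [0.332, 1.184].
Exact: lower = 0.436; upper = 1.162.

[0.436, 1.162]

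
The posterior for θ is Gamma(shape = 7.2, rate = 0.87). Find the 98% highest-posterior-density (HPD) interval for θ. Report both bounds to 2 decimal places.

The posterior is unimodal and skewed, so the HPD interval has equal density at both endpoints and is the shortest 98% interval.
Solving f(2.32) = f(16.15) with F(16.15) − F(2.32) = 0.98 gives [2.32, 16.15].
For comparison, the equal-tailed interval is [2.81, 17.08]; the HPD is narrower and shifted toward the mode.

[2.32, 16.15]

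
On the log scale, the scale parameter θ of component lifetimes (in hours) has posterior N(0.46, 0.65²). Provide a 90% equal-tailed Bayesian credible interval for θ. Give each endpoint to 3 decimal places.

[0.544, 4.614]

On the log scale the 90% interval is 0.46 ± 1.645 × 0.65 = [-0.6092, 1.5292].
Exponentiate: [e^-0.6092, e^1.5292] = [0.544, 4.614].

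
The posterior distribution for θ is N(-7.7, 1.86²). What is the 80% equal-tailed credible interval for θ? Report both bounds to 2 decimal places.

[-10.08, -5.32]

The posterior is symmetric, so the 80% equal-tailed interval is θ = -7.7 ± z·1.86 with z = 1.282.
Half-width: 1.282 × 1.86 = 2.38.
-7.7 − 2.38 = -10.08; -7.7 + 2.38 = -5.32.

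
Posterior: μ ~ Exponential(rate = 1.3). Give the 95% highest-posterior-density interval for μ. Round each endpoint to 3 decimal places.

The exponential density is strictly decreasing on [0, ∞), so the HPD interval is anchored at 0: [0, q] with P(μ ≤ q) = 0.95.
q = −ln(1 − 0.95) / 1.3 = 2.9957 / 1.3 = 2.304.

[0.000, 2.304]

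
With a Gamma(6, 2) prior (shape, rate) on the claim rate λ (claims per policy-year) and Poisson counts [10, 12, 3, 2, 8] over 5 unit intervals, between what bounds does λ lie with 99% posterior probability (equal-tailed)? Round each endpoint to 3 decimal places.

[3.769, 8.480]

Posterior: Gamma(6+35, 2+5) = Gamma(41, 7) (shape, rate).
Equal-tailed 99% interval: Gamma(41, 7) quantiles at 0.005 and 0.995.
Posterior mean ≈ 5.857, SD ≈ 0.915; a Normal approximation gives roughly [3.501, 8.213].
Exact: lower = 3.769; upper = 8.480.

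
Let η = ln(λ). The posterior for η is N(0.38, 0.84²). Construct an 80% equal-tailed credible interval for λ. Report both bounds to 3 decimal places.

On the log scale the 80% interval is 0.38 ± 1.282 × 0.84 = [-0.6965, 1.4565].
Exponentiate: [e^-0.6965, e^1.4565] = [0.498, 4.291].

[0.498, 4.291]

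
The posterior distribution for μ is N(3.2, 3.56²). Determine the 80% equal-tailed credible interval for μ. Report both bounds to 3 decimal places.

The posterior is symmetric, so the 80% equal-tailed interval is μ = 3.2 ± z·3.56 with z = 1.282.
Half-width: 1.282 × 3.56 = 4.562.
3.2 − 4.562 = -1.362; 3.2 + 4.562 = 7.762.

[-1.362, 7.762]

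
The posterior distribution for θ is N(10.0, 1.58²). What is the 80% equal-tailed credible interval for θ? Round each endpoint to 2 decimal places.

The posterior is symmetric, so the 80% equal-tailed interval is θ = 10.0 ± z·1.58 with z = 1.282.
Half-width: 1.282 × 1.58 = 2.02.
10.0 − 2.02 = 7.98; 10.0 + 2.02 = 12.02.

[7.98, 12.02]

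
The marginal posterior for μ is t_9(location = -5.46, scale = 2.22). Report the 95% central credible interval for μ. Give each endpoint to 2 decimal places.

The t_9 distribution is symmetric; the 95% interval is -5.46 ± t·2.22 with t_{0.975,9} = 2.262.
Half-width: 2.262 × 2.22 = 5.02.
-5.46 − 5.02 = -10.48; -5.46 + 5.02 = -0.44.

[-10.48, -0.44]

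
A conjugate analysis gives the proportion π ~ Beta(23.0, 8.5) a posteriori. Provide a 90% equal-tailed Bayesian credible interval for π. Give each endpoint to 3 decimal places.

[0.594, 0.850]

Posterior: Beta(23.0, 8.5).
Equal-tailed 90% interval: the 0.05 and 0.95 quantiles of Beta(23.0, 8.5).
Posterior mean ≈ 0.730, SD ≈ 0.078; a Normal approximation gives roughly [0.602, 0.858].
Exact: F⁻¹(0.05) = 0.594; F⁻¹(0.95) = 0.850.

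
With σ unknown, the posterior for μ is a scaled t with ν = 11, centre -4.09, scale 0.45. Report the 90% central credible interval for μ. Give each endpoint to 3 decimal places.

The t_11 distribution is symmetric; the 90% interval is -4.09 ± t·0.45 with t_{0.95,11} = 1.796.
Half-width: 1.796 × 0.45 = 0.808.
-4.09 − 0.808 = -4.898; -4.09 + 0.808 = -3.282.

[-4.898, -3.282]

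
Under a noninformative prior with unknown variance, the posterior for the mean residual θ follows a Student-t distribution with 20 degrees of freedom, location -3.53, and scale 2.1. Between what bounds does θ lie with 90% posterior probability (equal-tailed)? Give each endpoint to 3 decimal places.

The t_20 distribution is symmetric; the 90% interval is -3.53 ± t·2.1 with t_{0.95,20} = 1.725.
Half-width: 1.725 × 2.1 = 3.622.
-3.53 − 3.622 = -7.152; -3.53 + 3.622 = 0.092.

[-7.152, 0.092]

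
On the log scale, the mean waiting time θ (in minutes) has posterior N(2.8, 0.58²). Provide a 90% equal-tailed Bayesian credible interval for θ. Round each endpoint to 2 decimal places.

On the log scale the 90% interval is 2.8 ± 1.645 × 0.58 = [1.8460, 3.7540].
Exponentiate: [e^1.8460, e^3.7540] = [6.33, 42.69].

[6.33, 42.69]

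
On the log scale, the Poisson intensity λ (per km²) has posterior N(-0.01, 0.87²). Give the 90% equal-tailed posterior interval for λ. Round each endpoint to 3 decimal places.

[0.237, 4.141]

On the log scale the 90% interval is -0.01 ± 1.645 × 0.87 = [-1.4410, 1.4210].
Exponentiate: [e^-1.4410, e^1.4210] = [0.237, 4.141].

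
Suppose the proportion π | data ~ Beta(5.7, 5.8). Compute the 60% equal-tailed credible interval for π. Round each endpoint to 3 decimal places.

[0.371, 0.620]

Posterior: Beta(5.7, 5.8).
Equal-tailed 60% interval: the 0.2 and 0.8 quantiles of Beta(5.7, 5.8).
Posterior mean ≈ 0.496, SD ≈ 0.141; a Normal approximation gives roughly [0.377, 0.615].
Exact: F⁻¹(0.2) = 0.371; F⁻¹(0.8) = 0.620.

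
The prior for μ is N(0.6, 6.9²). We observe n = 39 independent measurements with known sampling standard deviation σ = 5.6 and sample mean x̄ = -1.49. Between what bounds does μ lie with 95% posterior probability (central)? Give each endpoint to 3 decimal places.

Posterior precision = 1/6.9² + 39/5.6² = 0.0210 + 1.2436 = 1.2646, so posterior SD = 0.8892.
Posterior mean = (0.6/6.9² + 39·-1.49/5.6²) / 1.2646 = -1.4553.
Interval: -1.4553 ± 1.960 × 0.8892 → [-3.198, 0.288].

[-3.198, 0.288]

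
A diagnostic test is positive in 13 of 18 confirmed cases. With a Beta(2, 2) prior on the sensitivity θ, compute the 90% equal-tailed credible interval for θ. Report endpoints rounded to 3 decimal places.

[0.513, 0.832]

Posterior: Beta(2+13, 2+5) = Beta(15, 7).
Equal-tailed 90% interval: the 0.05 and 0.95 quantiles of Beta(15, 7).
Posterior mean ≈ 0.682, SD ≈ 0.097; a Normal approximation gives roughly [0.522, 0.842].
Exact: F⁻¹(0.05) = 0.513; F⁻¹(0.95) = 0.832.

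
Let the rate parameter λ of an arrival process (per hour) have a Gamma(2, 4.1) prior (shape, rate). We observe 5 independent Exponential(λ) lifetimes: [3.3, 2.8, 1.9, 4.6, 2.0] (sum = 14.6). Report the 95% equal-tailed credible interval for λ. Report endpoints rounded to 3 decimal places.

Posterior: Gamma(2+5, 4.1+14.6) = Gamma(7, 18.7) (shape, rate).
Equal-tailed 95% interval: Gamma(7, 18.7) quantiles at 0.025 and 0.975.
Posterior mean ≈ 0.374, SD ≈ 0.141; a Normal approximation gives roughly [0.097, 0.652].
Exact: lower = 0.151; upper = 0.698.

[0.151, 0.698]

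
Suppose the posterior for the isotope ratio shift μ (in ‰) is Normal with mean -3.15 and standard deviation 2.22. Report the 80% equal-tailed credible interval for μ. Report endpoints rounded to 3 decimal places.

[-5.995, -0.305]

The posterior is symmetric, so the 80% equal-tailed interval is μ = -3.15 ± z·2.22 with z = 1.282.
Half-width: 1.282 × 2.22 = 2.845.
-3.15 − 2.845 = -5.995; -3.15 + 2.845 = -0.305.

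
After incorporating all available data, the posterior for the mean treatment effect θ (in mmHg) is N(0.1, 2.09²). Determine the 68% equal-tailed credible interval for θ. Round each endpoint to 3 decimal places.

The posterior is symmetric, so the 68% equal-tailed interval is θ = 0.1 ± z·2.09 with z = 0.994.
Half-width: 0.994 × 2.09 = 2.078.
0.1 − 2.078 = -1.978; 0.1 + 2.078 = 2.178.

[-1.978, 2.178]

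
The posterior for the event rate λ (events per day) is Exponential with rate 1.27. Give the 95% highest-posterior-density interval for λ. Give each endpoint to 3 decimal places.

The exponential density is strictly decreasing on [0, ∞), so the HPD interval is anchored at 0: [0, q] with P(λ ≤ q) = 0.95.
q = −ln(1 − 0.95) / 1.27 = 2.9957 / 1.27 = 2.359.

[0.000, 2.359]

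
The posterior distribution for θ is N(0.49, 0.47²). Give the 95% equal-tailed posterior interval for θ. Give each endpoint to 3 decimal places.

The posterior is symmetric, so the 95% equal-tailed interval is θ = 0.49 ± z·0.47 with z = 1.960.
Half-width: 1.960 × 0.47 = 0.921.
0.49 − 0.921 = -0.431; 0.49 + 0.921 = 1.411.

[-0.431, 1.411]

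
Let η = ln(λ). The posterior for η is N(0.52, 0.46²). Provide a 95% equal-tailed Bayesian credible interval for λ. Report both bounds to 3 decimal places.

[0.683, 4.144]

On the log scale the 95% interval is 0.52 ± 1.960 × 0.46 = [-0.3816, 1.4216].
Exponentiate: [e^-0.3816, e^1.4216] = [0.683, 4.144].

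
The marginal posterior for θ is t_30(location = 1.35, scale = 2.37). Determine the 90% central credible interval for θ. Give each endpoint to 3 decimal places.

The t_30 distribution is symmetric; the 90% interval is 1.35 ± t·2.37 with t_{0.95,30} = 1.697.
Half-width: 1.697 × 2.37 = 4.023.
1.35 − 4.023 = -2.673; 1.35 + 4.023 = 5.373.

[-2.673, 5.373]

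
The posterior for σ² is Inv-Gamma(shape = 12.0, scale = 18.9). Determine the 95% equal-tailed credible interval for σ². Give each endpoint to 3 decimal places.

Inverse-Gamma(12.0, 18.9) quantiles: F⁻¹(0.025) and F⁻¹(0.975).
Equivalently, 1/σ² ~ Gamma(12.0, rate = 18.9); invert its 0.975 and 0.025 quantiles.
Posterior mean ≈ 1.718, SD ≈ 0.543; a Normal approximation gives roughly [0.653, 2.783].
Exact: lower = 0.960; upper = 3.048.

[0.960, 3.048]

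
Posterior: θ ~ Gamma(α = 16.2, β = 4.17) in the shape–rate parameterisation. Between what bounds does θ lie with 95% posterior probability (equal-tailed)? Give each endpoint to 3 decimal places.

[2.229, 5.993]

Posterior: Gamma(shape 16.2, rate 4.17).
Equal-tailed 95% interval: Gamma(16.2, 4.17) quantiles at 0.025 and 0.975.
Posterior mean ≈ 3.885, SD ≈ 0.965; a Normal approximation gives roughly [1.993, 5.777].
Exact: lower = 2.229; upper = 5.993.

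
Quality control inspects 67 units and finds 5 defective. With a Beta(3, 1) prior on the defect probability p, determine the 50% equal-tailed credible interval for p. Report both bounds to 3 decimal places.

Posterior: Beta(3+5, 1+62) = Beta(8, 63).
Equal-tailed 50% interval: the 0.25 and 0.75 quantiles of Beta(8, 63).
Posterior mean ≈ 0.113, SD ≈ 0.037; a Normal approximation gives roughly [0.088, 0.138].
Exact: F⁻¹(0.25) = 0.086; F⁻¹(0.75) = 0.136.

[0.086, 0.136]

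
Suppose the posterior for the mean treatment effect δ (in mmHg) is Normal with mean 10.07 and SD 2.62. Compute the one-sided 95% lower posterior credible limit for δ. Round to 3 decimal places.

5.760

Need L with P(δ ≥ L) = 0.95: L = 10.07 − z_{0.05}·2.62.
z = 1.645; L = 10.07 − 1.645 × 2.62 = 5.760.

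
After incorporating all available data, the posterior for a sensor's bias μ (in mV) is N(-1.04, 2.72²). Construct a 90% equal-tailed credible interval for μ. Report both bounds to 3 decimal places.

[-5.514, 3.434]

The posterior is symmetric, so the 90% equal-tailed interval is μ = -1.04 ± z·2.72 with z = 1.645.
Half-width: 1.645 × 2.72 = 4.474.
-1.04 − 4.474 = -5.514; -1.04 + 4.474 = 3.434.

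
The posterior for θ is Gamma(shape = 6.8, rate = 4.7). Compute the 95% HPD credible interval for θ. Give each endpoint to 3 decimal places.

The posterior is unimodal and skewed, so the HPD interval has equal density at both endpoints and is the shortest 95% interval.
Solving f(0.474) = f(2.550) with F(2.550) − F(0.474) = 0.95 gives [0.474, 2.550].
For comparison, the equal-tailed interval is [0.572, 2.720]; the HPD is narrower and shifted toward the mode.

[0.474, 2.550]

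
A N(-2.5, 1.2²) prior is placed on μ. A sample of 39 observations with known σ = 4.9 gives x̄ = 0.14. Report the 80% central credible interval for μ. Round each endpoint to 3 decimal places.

Posterior precision = 1/1.2² + 39/4.9² = 0.6944 + 1.6243 = 2.3188, so posterior SD = 0.6567.
Posterior mean = (-2.5/1.2² + 39·0.14/4.9²) / 2.3188 = -0.6506.
Interval: -0.6506 ± 1.282 × 0.6567 → [-1.492, 0.191].

[-1.492, 0.191]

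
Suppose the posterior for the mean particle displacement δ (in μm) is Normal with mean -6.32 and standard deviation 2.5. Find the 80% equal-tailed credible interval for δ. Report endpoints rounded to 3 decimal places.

The posterior is symmetric, so the 80% equal-tailed interval is δ = -6.32 ± z·2.5 with z = 1.282.
Half-width: 1.282 × 2.5 = 3.204.
-6.32 − 3.204 = -9.524; -6.32 + 3.204 = -3.116.

[-9.524, -3.116]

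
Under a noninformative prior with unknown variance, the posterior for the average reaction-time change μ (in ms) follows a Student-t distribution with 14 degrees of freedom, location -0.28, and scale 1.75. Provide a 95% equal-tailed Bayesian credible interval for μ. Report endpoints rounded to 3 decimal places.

[-4.033, 3.473]

The t_14 distribution is symmetric; the 95% interval is -0.28 ± t·1.75 with t_{0.975,14} = 2.145.
Half-width: 2.145 × 1.75 = 3.753.
-0.28 − 3.753 = -4.033; -0.28 + 3.753 = 3.473.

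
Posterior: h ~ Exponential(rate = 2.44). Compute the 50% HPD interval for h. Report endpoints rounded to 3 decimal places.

[0.000, 0.284]

The exponential density is strictly decreasing on [0, ∞), so the HPD interval is anchored at 0: [0, q] with P(h ≤ q) = 0.50.
q = −ln(1 − 0.50) / 2.44 = 0.6931 / 2.44 = 0.284.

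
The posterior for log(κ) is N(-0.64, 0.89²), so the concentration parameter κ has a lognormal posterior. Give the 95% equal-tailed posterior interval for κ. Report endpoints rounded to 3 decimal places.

[0.092, 3.017]

On the log scale the 95% interval is -0.64 ± 1.960 × 0.89 = [-2.3844, 1.1044].
Exponentiate: [e^-2.3844, e^1.1044] = [0.092, 3.017].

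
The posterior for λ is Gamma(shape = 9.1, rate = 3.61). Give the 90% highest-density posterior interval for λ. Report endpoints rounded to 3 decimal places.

The posterior is unimodal and skewed, so the HPD interval has equal density at both endpoints and is the shortest 90% interval.
Solving f(1.175) = f(3.820) with F(3.820) − F(1.175) = 0.90 gives [1.175, 3.820].
For comparison, the equal-tailed interval is [1.321, 4.034]; the HPD is narrower and shifted toward the mode.

[1.175, 3.820]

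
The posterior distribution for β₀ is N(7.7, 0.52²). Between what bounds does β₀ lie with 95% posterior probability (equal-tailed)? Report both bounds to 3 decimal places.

[6.681, 8.719]

The posterior is symmetric, so the 95% equal-tailed interval is β₀ = 7.7 ± z·0.52 with z = 1.960.
Half-width: 1.960 × 0.52 = 1.019.
7.7 − 1.019 = 6.681; 7.7 + 1.019 = 8.719.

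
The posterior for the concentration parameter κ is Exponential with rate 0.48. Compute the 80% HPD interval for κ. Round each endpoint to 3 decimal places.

The exponential density is strictly decreasing on [0, ∞), so the HPD interval is anchored at 0: [0, q] with P(κ ≤ q) = 0.80.
q = −ln(1 − 0.80) / 0.48 = 1.6094 / 0.48 = 3.353.

[0.000, 3.353]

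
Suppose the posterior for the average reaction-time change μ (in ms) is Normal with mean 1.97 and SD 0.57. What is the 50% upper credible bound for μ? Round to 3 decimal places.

1.970

Need U with P(μ ≤ U) = 0.50: U = 1.97 + z_{0.5}·0.57.
z = 0.000; U = 1.97 + 0.000 × 0.57 = 1.970.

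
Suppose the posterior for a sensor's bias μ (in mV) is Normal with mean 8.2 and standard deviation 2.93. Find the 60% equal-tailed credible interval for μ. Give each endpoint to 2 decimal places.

The posterior is symmetric, so the 60% equal-tailed interval is μ = 8.2 ± z·2.93 with z = 0.842.
Half-width: 0.842 × 2.93 = 2.47.
8.2 − 2.47 = 5.73; 8.2 + 2.47 = 10.67.

[5.73, 10.67]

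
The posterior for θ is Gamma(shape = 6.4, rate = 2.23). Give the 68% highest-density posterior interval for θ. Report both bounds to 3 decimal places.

The posterior is unimodal and skewed, so the HPD interval has equal density at both endpoints and is the shortest 68% interval.
Solving f(1.516) = f(3.631) with F(3.631) − F(1.516) = 0.68 gives [1.516, 3.631].
For comparison, the equal-tailed interval is [1.770, 3.967]; the HPD is narrower and shifted toward the mode.

[1.516, 3.631]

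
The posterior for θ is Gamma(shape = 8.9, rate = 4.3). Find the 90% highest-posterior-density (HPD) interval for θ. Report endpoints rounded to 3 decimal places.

The posterior is unimodal and skewed, so the HPD interval has equal density at both endpoints and is the shortest 90% interval.
Solving f(0.954) = f(3.148) with F(3.148) − F(0.954) = 0.90 gives [0.954, 3.148].
For comparison, the equal-tailed interval is [1.075, 3.327]; the HPD is narrower and shifted toward the mode.

[0.954, 3.148]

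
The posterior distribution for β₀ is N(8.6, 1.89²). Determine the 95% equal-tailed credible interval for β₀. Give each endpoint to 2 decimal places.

The posterior is symmetric, so the 95% equal-tailed interval is β₀ = 8.6 ± z·1.89 with z = 1.960.
Half-width: 1.960 × 1.89 = 3.70.
8.6 − 3.70 = 4.90; 8.6 + 3.70 = 12.30.

[4.90, 12.30]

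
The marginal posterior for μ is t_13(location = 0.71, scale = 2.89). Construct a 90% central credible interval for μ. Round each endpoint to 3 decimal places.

[-4.408, 5.828]

The t_13 distribution is symmetric; the 90% interval is 0.71 ± t·2.89 with t_{0.95,13} = 1.771.
Half-width: 1.771 × 2.89 = 5.118.
0.71 − 5.118 = -4.408; 0.71 + 5.118 = 5.828.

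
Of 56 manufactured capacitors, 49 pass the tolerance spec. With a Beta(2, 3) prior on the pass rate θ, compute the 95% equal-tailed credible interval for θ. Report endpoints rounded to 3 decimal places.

Posterior: Beta(2+49, 3+7) = Beta(51, 10).
Equal-tailed 95% interval: the 0.025 and 0.975 quantiles of Beta(51, 10).
Posterior mean ≈ 0.836, SD ≈ 0.047; a Normal approximation gives roughly [0.744, 0.928].
Exact: F⁻¹(0.025) = 0.734; F⁻¹(0.975) = 0.917.

[0.734, 0.917]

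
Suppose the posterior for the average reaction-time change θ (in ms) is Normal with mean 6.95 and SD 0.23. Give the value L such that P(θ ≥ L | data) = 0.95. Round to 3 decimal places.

6.572

Need L with P(θ ≥ L) = 0.95: L = 6.95 − z_{0.05}·0.23.
z = 1.645; L = 6.95 − 1.645 × 0.23 = 6.572.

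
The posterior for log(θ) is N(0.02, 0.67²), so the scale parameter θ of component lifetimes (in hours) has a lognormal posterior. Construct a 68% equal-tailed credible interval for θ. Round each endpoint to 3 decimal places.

On the log scale the 68% interval is 0.02 ± 0.994 × 0.67 = [-0.6463, 0.6863].
Exponentiate: [e^-0.6463, e^0.6863] = [0.524, 1.986].

[0.524, 1.986]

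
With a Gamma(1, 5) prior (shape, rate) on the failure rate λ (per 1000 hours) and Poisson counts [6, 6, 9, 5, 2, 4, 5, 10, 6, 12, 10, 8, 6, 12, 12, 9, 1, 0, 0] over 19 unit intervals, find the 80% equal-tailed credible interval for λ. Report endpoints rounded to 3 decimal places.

Posterior: Gamma(1+123, 5+19) = Gamma(124, 24) (shape, rate).
Equal-tailed 80% interval: Gamma(124, 24) quantiles at 0.1 and 0.9.
Posterior mean ≈ 5.167, SD ≈ 0.464; a Normal approximation gives roughly [4.572, 5.761].
Exact: lower = 4.582; upper = 5.769.

[4.582, 5.769]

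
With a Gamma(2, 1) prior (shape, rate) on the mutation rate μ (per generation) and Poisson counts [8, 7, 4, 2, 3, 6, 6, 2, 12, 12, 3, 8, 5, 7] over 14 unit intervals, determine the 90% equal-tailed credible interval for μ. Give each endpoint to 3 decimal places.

Posterior: Gamma(2+85, 1+14) = Gamma(87, 15) (shape, rate).
Equal-tailed 90% interval: Gamma(87, 15) quantiles at 0.05 and 0.95.
Posterior mean ≈ 5.800, SD ≈ 0.622; a Normal approximation gives roughly [4.777, 6.823].
Exact: lower = 4.816; upper = 6.859.

[4.816, 6.859]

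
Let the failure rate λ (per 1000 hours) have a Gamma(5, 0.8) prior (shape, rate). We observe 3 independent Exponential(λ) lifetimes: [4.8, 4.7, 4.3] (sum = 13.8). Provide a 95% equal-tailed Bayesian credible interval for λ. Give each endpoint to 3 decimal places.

[0.237, 0.988]

Posterior: Gamma(5+3, 0.8+13.8) = Gamma(8, 14.6) (shape, rate).
Equal-tailed 95% interval: Gamma(8, 14.6) quantiles at 0.025 and 0.975.
Posterior mean ≈ 0.548, SD ≈ 0.194; a Normal approximation gives roughly [0.168, 0.928].
Exact: lower = 0.237; upper = 0.988.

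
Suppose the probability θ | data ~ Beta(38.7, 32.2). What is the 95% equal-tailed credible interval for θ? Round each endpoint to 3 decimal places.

Posterior: Beta(38.7, 32.2).
Equal-tailed 95% interval: the 0.025 and 0.975 quantiles of Beta(38.7, 32.2).
Posterior mean ≈ 0.546, SD ≈ 0.059; a Normal approximation gives roughly [0.431, 0.661].
Exact: F⁻¹(0.025) = 0.430; F⁻¹(0.975) = 0.659.

[0.430, 0.659]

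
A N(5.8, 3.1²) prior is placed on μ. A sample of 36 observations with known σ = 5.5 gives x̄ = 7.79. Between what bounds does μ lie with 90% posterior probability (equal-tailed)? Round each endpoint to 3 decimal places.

Posterior precision = 1/3.1² + 36/5.5² = 0.1041 + 1.1901 = 1.2941, so posterior SD = 0.8790.
Posterior mean = (5.8/3.1² + 36·7.79/5.5²) / 1.2941 = 7.6300.
Interval: 7.6300 ± 1.645 × 0.8790 → [6.184, 9.076].

[6.184, 9.076]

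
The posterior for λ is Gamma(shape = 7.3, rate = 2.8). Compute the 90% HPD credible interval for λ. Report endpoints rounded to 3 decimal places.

[1.067, 4.091]

The posterior is unimodal and skewed, so the HPD interval has equal density at both endpoints and is the shortest 90% interval.
Solving f(1.067) = f(4.091) with F(4.091) − F(1.067) = 0.90 gives [1.067, 4.091].
For comparison, the equal-tailed interval is [1.247, 4.370]; the HPD is narrower and shifted toward the mode.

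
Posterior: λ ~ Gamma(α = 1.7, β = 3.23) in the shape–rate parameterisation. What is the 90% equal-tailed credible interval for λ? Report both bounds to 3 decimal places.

Posterior: Gamma(shape 1.7, rate 3.23).
Equal-tailed 90% interval: Gamma(1.7, 3.23) quantiles at 0.05 and 0.95.
Posterior mean ≈ 0.526, SD ≈ 0.404; a Normal approximation gives roughly [-0.138, 1.190].
Exact: lower = 0.075; upper = 1.315.

[0.075, 1.315]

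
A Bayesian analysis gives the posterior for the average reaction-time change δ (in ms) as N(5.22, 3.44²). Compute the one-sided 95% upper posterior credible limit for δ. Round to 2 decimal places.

10.88

Need U with P(δ ≤ U) = 0.95: U = 5.22 + z_{0.05}·3.44.
z = 1.645; U = 5.22 + 1.645 × 3.44 = 10.88.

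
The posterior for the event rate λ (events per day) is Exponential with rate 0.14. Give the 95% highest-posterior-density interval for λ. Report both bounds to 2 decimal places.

The exponential density is strictly decreasing on [0, ∞), so the HPD interval is anchored at 0: [0, q] with P(λ ≤ q) = 0.95.
q = −ln(1 − 0.95) / 0.14 = 2.9957 / 0.14 = 21.40.

[0.00, 21.40]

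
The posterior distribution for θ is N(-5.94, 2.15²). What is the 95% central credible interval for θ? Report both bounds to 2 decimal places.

[-10.15, -1.73]

The posterior is symmetric, so the 95% equal-tailed interval is θ = -5.94 ± z·2.15 with z = 1.960.
Half-width: 1.960 × 2.15 = 4.21.
-5.94 − 4.21 = -10.15; -5.94 + 4.21 = -1.73.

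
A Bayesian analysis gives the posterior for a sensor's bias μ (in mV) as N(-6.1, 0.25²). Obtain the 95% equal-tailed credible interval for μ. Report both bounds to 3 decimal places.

The posterior is symmetric, so the 95% equal-tailed interval is μ = -6.1 ± z·0.25 with z = 1.960.
Half-width: 1.960 × 0.25 = 0.490.
-6.1 − 0.490 = -6.590; -6.1 + 0.490 = -5.610.

[-6.590, -5.610]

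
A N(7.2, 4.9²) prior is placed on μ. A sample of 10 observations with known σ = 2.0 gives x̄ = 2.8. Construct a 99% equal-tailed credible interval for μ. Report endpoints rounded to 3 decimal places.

Posterior precision = 1/4.9² + 10/2.0² = 0.0416 + 2.5000 = 2.5416, so posterior SD = 0.6273.
Posterior mean = (7.2/4.9² + 10·2.8/2.0²) / 2.5416 = 2.8721.
Interval: 2.8721 ± 2.576 × 0.6273 → [1.256, 4.488].

[1.256, 4.488]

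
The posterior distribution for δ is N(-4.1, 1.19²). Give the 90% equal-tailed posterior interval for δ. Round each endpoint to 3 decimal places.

The posterior is symmetric, so the 90% equal-tailed interval is δ = -4.1 ± z·1.19 with z = 1.645.
Half-width: 1.645 × 1.19 = 1.957.
-4.1 − 1.957 = -6.057; -4.1 + 1.957 = -2.143.

[-6.057, -2.143]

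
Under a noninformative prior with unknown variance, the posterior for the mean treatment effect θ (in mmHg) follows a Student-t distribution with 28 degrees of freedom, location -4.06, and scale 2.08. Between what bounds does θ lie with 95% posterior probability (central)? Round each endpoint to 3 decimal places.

The t_28 distribution is symmetric; the 95% interval is -4.06 ± t·2.08 with t_{0.975,28} = 2.048.
Half-width: 2.048 × 2.08 = 4.261.
-4.06 − 4.261 = -8.321; -4.06 + 4.261 = 0.201.

[-8.321, 0.201]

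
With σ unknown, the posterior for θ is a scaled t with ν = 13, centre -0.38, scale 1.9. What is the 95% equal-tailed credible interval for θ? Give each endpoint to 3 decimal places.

The t_13 distribution is symmetric; the 95% interval is -0.38 ± t·1.9 with t_{0.975,13} = 2.160.
Half-width: 2.160 × 1.9 = 4.105.
-0.38 − 4.105 = -4.485; -0.38 + 4.105 = 3.725.

[-4.485, 3.725]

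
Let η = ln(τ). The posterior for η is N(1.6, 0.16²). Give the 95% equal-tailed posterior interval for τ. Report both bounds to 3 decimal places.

[3.620, 6.777]

On the log scale the 95% interval is 1.6 ± 1.960 × 0.16 = [1.2864, 1.9136].
Exponentiate: [e^1.2864, e^1.9136] = [3.620, 6.777].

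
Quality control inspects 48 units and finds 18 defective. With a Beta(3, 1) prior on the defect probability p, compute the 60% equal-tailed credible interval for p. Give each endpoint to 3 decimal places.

Posterior: Beta(3+18, 1+30) = Beta(21, 31).
Equal-tailed 60% interval: the 0.2 and 0.8 quantiles of Beta(21, 31).
Posterior mean ≈ 0.404, SD ≈ 0.067; a Normal approximation gives roughly [0.347, 0.461].
Exact: F⁻¹(0.2) = 0.346; F⁻¹(0.8) = 0.461.

[0.346, 0.461]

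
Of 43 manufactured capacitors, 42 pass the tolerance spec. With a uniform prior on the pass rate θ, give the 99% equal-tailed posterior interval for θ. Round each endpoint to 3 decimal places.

[0.843, 0.998]

Posterior: Beta(1+42, 1+1) = Beta(43, 2).
Equal-tailed 99% interval: the 0.005 and 0.995 quantiles of Beta(43, 2).
Posterior mean ≈ 0.956, SD ≈ 0.030; a Normal approximation gives roughly [0.877, 1.034].
Exact: F⁻¹(0.005) = 0.843; F⁻¹(0.995) = 0.998.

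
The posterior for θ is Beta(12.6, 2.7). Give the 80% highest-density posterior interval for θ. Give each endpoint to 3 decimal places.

The posterior is unimodal and skewed, so the HPD interval has equal density at both endpoints and is the shortest 80% interval.
Solving f(0.731) = f(0.957) with F(0.957) − F(0.731) = 0.80 gives [0.731, 0.957].
For comparison, the equal-tailed interval is [0.694, 0.934]; the HPD is narrower and shifted toward the mode.

[0.731, 0.957]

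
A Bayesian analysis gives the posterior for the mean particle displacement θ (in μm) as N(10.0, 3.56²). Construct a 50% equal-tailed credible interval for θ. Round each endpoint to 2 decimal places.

The posterior is symmetric, so the 50% equal-tailed interval is θ = 10.0 ± z·3.56 with z = 0.674.
Half-width: 0.674 × 3.56 = 2.40.
10.0 − 2.40 = 7.60; 10.0 + 2.40 = 12.40.

[7.60, 12.40]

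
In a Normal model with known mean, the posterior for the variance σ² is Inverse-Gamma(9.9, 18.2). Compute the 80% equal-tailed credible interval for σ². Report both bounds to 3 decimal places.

Inverse-Gamma(9.9, 18.2) quantiles: F⁻¹(0.1) and F⁻¹(0.9).
Equivalently, 1/σ² ~ Gamma(9.9, rate = 18.2); invert its 0.9 and 0.1 quantiles.
Posterior mean ≈ 2.045, SD ≈ 0.728; a Normal approximation gives roughly [1.113, 2.977].
Exact: lower = 1.292; upper = 2.963.

[1.292, 2.963]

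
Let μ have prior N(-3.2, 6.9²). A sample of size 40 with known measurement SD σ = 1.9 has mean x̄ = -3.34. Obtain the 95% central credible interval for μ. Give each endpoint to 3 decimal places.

[-3.928, -2.751]

Posterior precision = 1/6.9² + 40/1.9² = 0.0210 + 11.0803 = 11.1013, so posterior SD = 0.3001.
Posterior mean = (-3.2/6.9² + 40·-3.34/1.9²) / 11.1013 = -3.3397.
Interval: -3.3397 ± 1.960 × 0.3001 → [-3.928, -2.751].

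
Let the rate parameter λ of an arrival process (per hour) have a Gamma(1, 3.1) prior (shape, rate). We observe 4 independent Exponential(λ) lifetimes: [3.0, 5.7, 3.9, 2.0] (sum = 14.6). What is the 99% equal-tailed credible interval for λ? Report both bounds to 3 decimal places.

[0.061, 0.712]

Posterior: Gamma(1+4, 3.1+14.6) = Gamma(5, 17.7) (shape, rate).
Equal-tailed 99% interval: Gamma(5, 17.7) quantiles at 0.005 and 0.995.
Posterior mean ≈ 0.282, SD ≈ 0.126; a Normal approximation gives roughly [-0.043, 0.608].
Exact: lower = 0.061; upper = 0.712.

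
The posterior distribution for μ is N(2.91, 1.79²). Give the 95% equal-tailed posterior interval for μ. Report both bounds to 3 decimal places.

[-0.598, 6.418]

The posterior is symmetric, so the 95% equal-tailed interval is μ = 2.91 ± z·1.79 with z = 1.960.
Half-width: 1.960 × 1.79 = 3.508.
2.91 − 3.508 = -0.598; 2.91 + 3.508 = 6.418.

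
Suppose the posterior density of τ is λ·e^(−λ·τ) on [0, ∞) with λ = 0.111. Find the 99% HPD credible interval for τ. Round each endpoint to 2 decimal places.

The exponential density is strictly decreasing on [0, ∞), so the HPD interval is anchored at 0: [0, q] with P(τ ≤ q) = 0.99.
q = −ln(1 − 0.99) / 0.111 = 4.6052 / 0.111 = 41.49.

[0.00, 41.49]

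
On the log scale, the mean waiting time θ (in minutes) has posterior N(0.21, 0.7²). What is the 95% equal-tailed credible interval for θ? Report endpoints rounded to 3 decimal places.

On the log scale the 95% interval is 0.21 ± 1.960 × 0.7 = [-1.1620, 1.5820].
Exponentiate: [e^-1.1620, e^1.5820] = [0.313, 4.865].

[0.313, 4.865]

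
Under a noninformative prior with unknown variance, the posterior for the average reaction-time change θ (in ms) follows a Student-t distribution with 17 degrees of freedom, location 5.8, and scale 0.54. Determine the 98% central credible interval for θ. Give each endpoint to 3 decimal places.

[4.414, 7.186]

The t_17 distribution is symmetric; the 98% interval is 5.8 ± t·0.54 with t_{0.99,17} = 2.567.
Half-width: 2.567 × 0.54 = 1.386.
5.8 − 1.386 = 4.414; 5.8 + 1.386 = 7.186.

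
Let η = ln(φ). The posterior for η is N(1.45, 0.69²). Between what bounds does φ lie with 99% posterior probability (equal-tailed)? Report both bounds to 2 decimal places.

[0.72, 25.21]

On the log scale the 99% interval is 1.45 ± 2.576 × 0.69 = [-0.3273, 3.2273].
Exponentiate: [e^-0.3273, e^3.2273] = [0.72, 25.21].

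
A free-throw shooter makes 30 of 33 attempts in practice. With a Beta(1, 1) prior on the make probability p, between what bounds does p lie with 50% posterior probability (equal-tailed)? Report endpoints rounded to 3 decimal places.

Posterior: Beta(1+30, 1+3) = Beta(31, 4).
Equal-tailed 50% interval: the 0.25 and 0.75 quantiles of Beta(31, 4).
Posterior mean ≈ 0.886, SD ≈ 0.053; a Normal approximation gives roughly [0.850, 0.921].
Exact: F⁻¹(0.25) = 0.854; F⁻¹(0.75) = 0.925.

[0.854, 0.925]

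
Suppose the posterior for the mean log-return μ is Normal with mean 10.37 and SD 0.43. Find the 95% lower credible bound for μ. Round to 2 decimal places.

9.66

Need L with P(μ ≥ L) = 0.95: L = 10.37 − z_{0.05}·0.43.
z = 1.645; L = 10.37 − 1.645 × 0.43 = 9.66.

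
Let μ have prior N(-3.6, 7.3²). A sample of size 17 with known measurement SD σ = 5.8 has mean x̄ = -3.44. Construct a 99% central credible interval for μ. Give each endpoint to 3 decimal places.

Posterior precision = 1/7.3² + 17/5.8² = 0.0188 + 0.5054 = 0.5241, so posterior SD = 1.3813.
Posterior mean = (-3.6/7.3² + 17·-3.44/5.8²) / 0.5241 = -3.4457.
Interval: -3.4457 ± 2.576 × 1.3813 → [-7.004, 0.112].

[-7.004, 0.112]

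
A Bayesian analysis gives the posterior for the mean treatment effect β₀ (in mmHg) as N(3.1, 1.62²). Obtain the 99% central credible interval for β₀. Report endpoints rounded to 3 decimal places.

[-1.073, 7.273]

The posterior is symmetric, so the 99% equal-tailed interval is β₀ = 3.1 ± z·1.62 with z = 2.576.
Half-width: 2.576 × 1.62 = 4.173.
3.1 − 4.173 = -1.073; 3.1 + 4.173 = 7.273.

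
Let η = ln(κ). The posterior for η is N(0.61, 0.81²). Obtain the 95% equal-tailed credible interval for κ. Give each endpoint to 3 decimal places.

[0.376, 9.003]

On the log scale the 95% interval is 0.61 ± 1.960 × 0.81 = [-0.9776, 2.1976].
Exponentiate: [e^-0.9776, e^2.1976] = [0.376, 9.003].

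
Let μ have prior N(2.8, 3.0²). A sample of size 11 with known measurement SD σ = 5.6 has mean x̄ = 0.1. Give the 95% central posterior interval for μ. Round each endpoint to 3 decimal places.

[-2.134, 3.633]

Posterior precision = 1/3.0² + 11/5.6² = 0.1111 + 0.3508 = 0.4619, so posterior SD = 1.4714.
Posterior mean = (2.8/3.0² + 11·0.1/5.6²) / 0.4619 = 0.7495.
Interval: 0.7495 ± 1.960 × 1.4714 → [-2.134, 3.633].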